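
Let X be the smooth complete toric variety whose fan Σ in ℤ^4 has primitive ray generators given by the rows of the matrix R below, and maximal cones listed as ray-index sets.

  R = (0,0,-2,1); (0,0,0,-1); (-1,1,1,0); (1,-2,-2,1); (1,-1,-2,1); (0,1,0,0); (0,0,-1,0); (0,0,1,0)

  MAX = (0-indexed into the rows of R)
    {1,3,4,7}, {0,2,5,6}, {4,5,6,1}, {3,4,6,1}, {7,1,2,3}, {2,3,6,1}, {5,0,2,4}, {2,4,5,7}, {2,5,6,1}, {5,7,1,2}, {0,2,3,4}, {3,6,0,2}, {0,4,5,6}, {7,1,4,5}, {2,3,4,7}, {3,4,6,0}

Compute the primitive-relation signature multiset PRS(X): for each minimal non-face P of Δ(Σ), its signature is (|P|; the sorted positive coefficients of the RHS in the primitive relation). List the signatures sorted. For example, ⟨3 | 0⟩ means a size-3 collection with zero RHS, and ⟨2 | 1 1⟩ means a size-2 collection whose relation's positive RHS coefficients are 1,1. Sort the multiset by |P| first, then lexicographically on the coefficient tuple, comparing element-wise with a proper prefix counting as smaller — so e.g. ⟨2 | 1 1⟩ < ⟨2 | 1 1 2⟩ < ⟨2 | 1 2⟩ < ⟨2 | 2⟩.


6 minimal non-faces of Δ(Σ) (on 8 rays):

  P={6,7}:  v_{6} + v_{7} = 0  →  sig = ⟨2 | 0⟩
  P={3,5}:  v_{3} + v_{5} = v_{4}  →  sig = ⟨2 | 1⟩
  P={0,7}:  v_{0} + v_{7} = v_{2} + v_{4}  →  sig = ⟨2 | 1 1⟩
  P={0,1}:  v_{0} + v_{1} = 2·v_{6}  →  sig = ⟨2 | 2⟩
  P={1,2,4}:  v_{1} + v_{2} + v_{4} = v_{6}  →  sig = ⟨3 | 1⟩
  P={2,4,6}:  v_{2} + v_{4} + v_{6} = v_{0}  →  sig = ⟨3 | 1⟩

so the primitive-relation signature multiset is
    ⟨2 | 0⟩
    ⟨2 | 1⟩
    ⟨2 | 1 1⟩
    ⟨2 | 2⟩
    ⟨3 | 1⟩
    ⟨3 | 1⟩


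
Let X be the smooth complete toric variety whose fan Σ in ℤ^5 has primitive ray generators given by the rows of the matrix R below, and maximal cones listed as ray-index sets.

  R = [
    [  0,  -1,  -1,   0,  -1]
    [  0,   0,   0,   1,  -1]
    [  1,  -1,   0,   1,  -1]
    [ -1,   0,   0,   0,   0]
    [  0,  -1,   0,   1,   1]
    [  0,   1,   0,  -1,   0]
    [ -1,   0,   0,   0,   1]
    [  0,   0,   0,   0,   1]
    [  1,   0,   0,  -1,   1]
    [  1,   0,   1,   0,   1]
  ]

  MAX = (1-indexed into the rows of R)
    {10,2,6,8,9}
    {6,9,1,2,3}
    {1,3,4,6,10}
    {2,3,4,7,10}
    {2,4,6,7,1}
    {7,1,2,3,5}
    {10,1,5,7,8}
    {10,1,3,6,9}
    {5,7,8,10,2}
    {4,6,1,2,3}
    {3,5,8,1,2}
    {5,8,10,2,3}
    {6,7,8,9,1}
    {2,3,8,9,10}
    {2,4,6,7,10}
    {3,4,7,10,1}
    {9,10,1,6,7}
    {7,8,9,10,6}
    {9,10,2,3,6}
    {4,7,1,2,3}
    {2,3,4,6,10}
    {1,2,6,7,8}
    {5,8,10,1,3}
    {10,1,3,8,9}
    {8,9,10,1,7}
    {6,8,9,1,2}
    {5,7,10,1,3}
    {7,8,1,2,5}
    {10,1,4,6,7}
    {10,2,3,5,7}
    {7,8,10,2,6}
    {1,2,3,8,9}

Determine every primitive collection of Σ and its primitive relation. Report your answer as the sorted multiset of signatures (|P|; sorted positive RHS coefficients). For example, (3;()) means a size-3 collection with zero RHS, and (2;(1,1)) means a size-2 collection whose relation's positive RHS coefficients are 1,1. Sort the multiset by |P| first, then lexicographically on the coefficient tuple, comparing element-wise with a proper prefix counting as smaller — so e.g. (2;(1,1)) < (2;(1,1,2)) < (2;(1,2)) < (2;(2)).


12 minimal non-faces of Δ(Σ) (on 10 rays):

  P = {4,8}:  v_{4} + v_{8} = v_{7}  ⇒ sig = (2;(1))
  P = {5,6}:  v_{5} + v_{6} = v_{8}  ⇒ sig = (2;(1))
  P = {4,9}:  v_{4} + v_{9} = v_{1} + v_{6} + v_{7} + v_{10}  ⇒ sig = (2;(1,1,1,1))
  P = {5,9}:  v_{5} + v_{9} = v_{1} + 2·v_{8} + v_{10}  ⇒ sig = (2;(1,1,2))
  P = {4,5}:  v_{4} + v_{5} = v_{3} + 2·v_{7}  ⇒ sig = (2;(1,2))
  P = {3,6,7}:  v_{3} + v_{6} + v_{7} = 0  ⇒ sig = (3;())
  P = {1,2,10}:  v_{1} + v_{2} + v_{10} = v_{3}  ⇒ sig = (3;(1))
  P = {2,7,9}:  v_{2} + v_{7} + v_{9} = v_{8}  ⇒ sig = (3;(1))
  P = {3,7,8}:  v_{3} + v_{7} + v_{8} = v_{5}  ⇒ sig = (3;(1))
  P = {3,6,8}:  v_{3} + v_{6} + v_{8} = v_{2} + v_{9}  ⇒ sig = (3;(1,1))
  P = {3,7,9}:  v_{3} + v_{7} + v_{9} = v_{1} + v_{8} + v_{10}  ⇒ sig = (3;(1,1,1))
  P = {1,6,8,10}:  v_{1} + v_{6} + v_{8} + v_{10} = v_{9}  ⇒ sig = (4;(1))

Signatures (|P|; sorted positive RHS coefficients), sorted:
{ (2;(1)) ×2,  (2;(1,1,1,1)),  (2;(1,1,2)),  (2;(1,2)),  (3;()),  (3;(1)) ×3,  (3;(1,1)),  (3;(1,1,1)),  (4;(1)) }


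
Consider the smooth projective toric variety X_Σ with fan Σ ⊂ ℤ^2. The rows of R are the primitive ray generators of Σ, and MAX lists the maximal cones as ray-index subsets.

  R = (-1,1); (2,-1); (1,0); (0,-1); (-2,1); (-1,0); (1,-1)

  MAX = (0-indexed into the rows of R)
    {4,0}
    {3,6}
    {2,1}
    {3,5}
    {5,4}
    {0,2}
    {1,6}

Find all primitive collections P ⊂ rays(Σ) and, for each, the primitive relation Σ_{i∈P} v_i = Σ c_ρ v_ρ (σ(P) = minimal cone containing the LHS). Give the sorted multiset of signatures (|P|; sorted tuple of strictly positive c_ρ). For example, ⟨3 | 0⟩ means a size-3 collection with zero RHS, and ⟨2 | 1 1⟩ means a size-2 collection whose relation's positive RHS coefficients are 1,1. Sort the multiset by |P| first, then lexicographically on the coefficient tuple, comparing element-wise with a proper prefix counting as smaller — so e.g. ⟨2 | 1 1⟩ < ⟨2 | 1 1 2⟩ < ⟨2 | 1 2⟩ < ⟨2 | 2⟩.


Minimal non-faces — 14 found among 7 rays, 7 max cones:

  {0,6}:  v_{0} + v_{6} = 0  ⟹  sig = ⟨2 | 0⟩
  {1,4}:  v_{1} + v_{4} = 0  ⟹  sig = ⟨2 | 0⟩
  {2,5}:  v_{2} + v_{5} = 0  ⟹  sig = ⟨2 | 0⟩
  {0,1}:  v_{0} + v_{1} = v_{2}  ⟹  sig = ⟨2 | 1⟩
  {0,3}:  v_{0} + v_{3} = v_{5}  ⟹  sig = ⟨2 | 1⟩
  {0,5}:  v_{0} + v_{5} = v_{4}  ⟹  sig = ⟨2 | 1⟩
  {1,5}:  v_{1} + v_{5} = v_{6}  ⟹  sig = ⟨2 | 1⟩
  {2,3}:  v_{2} + v_{3} = v_{6}  ⟹  sig = ⟨2 | 1⟩
  {2,4}:  v_{2} + v_{4} = v_{0}  ⟹  sig = ⟨2 | 1⟩
  {2,6}:  v_{2} + v_{6} = v_{1}  ⟹  sig = ⟨2 | 1⟩
  {4,6}:  v_{4} + v_{6} = v_{5}  ⟹  sig = ⟨2 | 1⟩
  {5,6}:  v_{5} + v_{6} = v_{3}  ⟹  sig = ⟨2 | 1⟩
  {1,3}:  v_{1} + v_{3} = 2·v_{6}  ⟹  sig = ⟨2 | 2⟩
  {3,4}:  v_{3} + v_{4} = 2·v_{5}  ⟹  sig = ⟨2 | 2⟩

Hence PRS(X_Σ) =
{ ⟨2 | 0⟩ ×3,  ⟨2 | 1⟩ ×9,  ⟨2 | 2⟩ ×2 }


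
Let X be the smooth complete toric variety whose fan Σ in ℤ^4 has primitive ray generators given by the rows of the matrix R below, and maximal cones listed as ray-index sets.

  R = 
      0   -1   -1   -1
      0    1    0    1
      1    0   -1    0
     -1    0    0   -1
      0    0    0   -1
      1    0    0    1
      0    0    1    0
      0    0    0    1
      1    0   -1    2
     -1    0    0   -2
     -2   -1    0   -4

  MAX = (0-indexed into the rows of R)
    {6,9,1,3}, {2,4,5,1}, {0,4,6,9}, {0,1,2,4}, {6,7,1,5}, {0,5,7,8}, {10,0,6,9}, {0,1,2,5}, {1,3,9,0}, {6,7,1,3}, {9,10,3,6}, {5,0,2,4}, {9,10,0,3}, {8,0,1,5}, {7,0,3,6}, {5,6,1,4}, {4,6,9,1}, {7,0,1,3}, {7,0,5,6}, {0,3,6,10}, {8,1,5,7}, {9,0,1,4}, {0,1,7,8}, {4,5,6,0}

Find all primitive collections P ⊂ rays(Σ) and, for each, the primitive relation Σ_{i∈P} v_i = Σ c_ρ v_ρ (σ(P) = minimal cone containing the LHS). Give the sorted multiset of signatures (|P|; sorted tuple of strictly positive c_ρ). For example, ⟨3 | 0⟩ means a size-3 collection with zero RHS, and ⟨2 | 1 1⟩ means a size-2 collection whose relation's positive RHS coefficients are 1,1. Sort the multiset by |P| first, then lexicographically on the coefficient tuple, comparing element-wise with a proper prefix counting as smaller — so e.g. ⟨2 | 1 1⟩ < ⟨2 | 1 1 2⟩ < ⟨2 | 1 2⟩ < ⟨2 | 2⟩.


Δ(Σ) — 11 vertices, 24 min non-faces:

  P = {3,5}:  v_{3} + v_{5} = 0 — sig = ⟨2 | 0⟩
  P = {4,7}:  v_{4} + v_{7} = 0 — sig = ⟨2 | 0⟩
  P = {3,4}:  v_{3} + v_{4} = v_{9} — sig = ⟨2 | 1⟩
  P = {5,9}:  v_{5} + v_{9} = v_{4} — sig = ⟨2 | 1⟩
  P = {7,9}:  v_{7} + v_{9} = v_{3} — sig = ⟨2 | 1⟩
  P = {1,10}:  v_{1} + v_{10} = v_{3} + v_{9} — sig = ⟨2 | 1 1⟩
  P = {2,6}:  v_{2} + v_{6} = v_{4} + v_{5} — sig = ⟨2 | 1 1⟩
  P = {6,8}:  v_{6} + v_{8} = v_{5} + v_{7} — sig = ⟨2 | 1 1⟩
  P = {8,9}:  v_{8} + v_{9} = v_{0} + v_{1} — sig = ⟨2 | 1 1⟩
  P = {8,10}:  v_{8} + v_{10} = v_{0} + v_{3} — sig = ⟨2 | 1 1⟩
  P = {2,3}:  v_{2} + v_{3} = v_{0} + v_{1} + v_{4} — sig = ⟨2 | 1 1 1⟩
  P = {2,7}:  v_{2} + v_{7} = v_{0} + v_{1} + v_{5} — sig = ⟨2 | 1 1 1⟩
  P = {2,10}:  v_{2} + v_{10} = v_{0} + v_{4} + v_{9} — sig = ⟨2 | 1 1 1⟩
  P = {3,8}:  v_{3} + v_{8} = v_{0} + v_{1} + v_{7} — sig = ⟨2 | 1 1 1⟩
  P = {4,8}:  v_{4} + v_{8} = v_{0} + v_{1} + v_{5} — sig = ⟨2 | 1 1 1⟩
  P = {5,10}:  v_{5} + v_{10} = v_{0} + v_{6} + v_{9} — sig = ⟨2 | 1 1 1⟩
  P = {2,9}:  v_{2} + v_{9} = v_{0} + v_{1} + 2·v_{4} — sig = ⟨2 | 1 1 2⟩
  P = {4,10}:  v_{4} + v_{10} = v_{0} + v_{6} + 2·v_{9} — sig = ⟨2 | 1 1 2⟩
  P = {7,10}:  v_{7} + v_{10} = v_{0} + 2·v_{3} + v_{6} — sig = ⟨2 | 1 1 2⟩
  P = {2,8}:  v_{2} + v_{8} = 2·v_{0} + 2·v_{1} + 2·v_{5} — sig = ⟨2 | 2 2 2⟩
  P = {0,1,6}:  v_{0} + v_{1} + v_{6} = 0 — sig = ⟨3 | 0⟩
  P = {0,1,4,5}:  v_{0} + v_{1} + v_{4} + v_{5} = v_{2} — sig = ⟨4 | 1⟩
  P = {0,1,5,7}:  v_{0} + v_{1} + v_{5} + v_{7} = v_{8} — sig = ⟨4 | 1⟩
  P = {0,3,6,9}:  v_{0} + v_{3} + v_{6} + v_{9} = v_{10} — sig = ⟨4 | 1⟩

so the primitive-relation signature multiset is
    ⟨2 | 0⟩
    ⟨2 | 0⟩
    ⟨2 | 1⟩
    ⟨2 | 1⟩
    ⟨2 | 1⟩
    ⟨2 | 1 1⟩
    ⟨2 | 1 1⟩
    ⟨2 | 1 1⟩
    ⟨2 | 1 1⟩
    ⟨2 | 1 1⟩
    ⟨2 | 1 1 1⟩
    ⟨2 | 1 1 1⟩
    ⟨2 | 1 1 1⟩
    ⟨2 | 1 1 1⟩
    ⟨2 | 1 1 1⟩
    ⟨2 | 1 1 1⟩
    ⟨2 | 1 1 2⟩
    ⟨2 | 1 1 2⟩
    ⟨2 | 1 1 2⟩
    ⟨2 | 2 2 2⟩
    ⟨3 | 0⟩
    ⟨4 | 1⟩
    ⟨4 | 1⟩
    ⟨4 | 1⟩


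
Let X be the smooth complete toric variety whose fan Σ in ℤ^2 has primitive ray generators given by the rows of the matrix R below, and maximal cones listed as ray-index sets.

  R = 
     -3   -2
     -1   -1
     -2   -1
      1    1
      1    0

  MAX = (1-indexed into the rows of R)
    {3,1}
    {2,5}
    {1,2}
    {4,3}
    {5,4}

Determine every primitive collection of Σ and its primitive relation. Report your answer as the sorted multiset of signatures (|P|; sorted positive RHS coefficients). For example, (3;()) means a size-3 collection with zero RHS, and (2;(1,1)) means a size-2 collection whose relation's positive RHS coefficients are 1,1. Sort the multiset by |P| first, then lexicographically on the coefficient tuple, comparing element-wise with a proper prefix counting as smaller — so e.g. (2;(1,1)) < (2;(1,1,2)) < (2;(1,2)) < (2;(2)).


Δ(Σ) — 5 vertices, 5 min non-faces:

  {2,4}:  v_{2} + v_{4} = 0 — sig = (2;())
  {1,4}:  v_{1} + v_{4} = v_{3} — sig = (2;(1))
  {2,3}:  v_{2} + v_{3} = v_{1} — sig = (2;(1))
  {3,5}:  v_{3} + v_{5} = v_{2} — sig = (2;(1))
  {1,5}:  v_{1} + v_{5} = 2·v_{2} — sig = (2;(2))

Hence PRS(X_Σ) =
    (2;())
    (2;(1))
    (2;(1))
    (2;(1))
    (2;(2))


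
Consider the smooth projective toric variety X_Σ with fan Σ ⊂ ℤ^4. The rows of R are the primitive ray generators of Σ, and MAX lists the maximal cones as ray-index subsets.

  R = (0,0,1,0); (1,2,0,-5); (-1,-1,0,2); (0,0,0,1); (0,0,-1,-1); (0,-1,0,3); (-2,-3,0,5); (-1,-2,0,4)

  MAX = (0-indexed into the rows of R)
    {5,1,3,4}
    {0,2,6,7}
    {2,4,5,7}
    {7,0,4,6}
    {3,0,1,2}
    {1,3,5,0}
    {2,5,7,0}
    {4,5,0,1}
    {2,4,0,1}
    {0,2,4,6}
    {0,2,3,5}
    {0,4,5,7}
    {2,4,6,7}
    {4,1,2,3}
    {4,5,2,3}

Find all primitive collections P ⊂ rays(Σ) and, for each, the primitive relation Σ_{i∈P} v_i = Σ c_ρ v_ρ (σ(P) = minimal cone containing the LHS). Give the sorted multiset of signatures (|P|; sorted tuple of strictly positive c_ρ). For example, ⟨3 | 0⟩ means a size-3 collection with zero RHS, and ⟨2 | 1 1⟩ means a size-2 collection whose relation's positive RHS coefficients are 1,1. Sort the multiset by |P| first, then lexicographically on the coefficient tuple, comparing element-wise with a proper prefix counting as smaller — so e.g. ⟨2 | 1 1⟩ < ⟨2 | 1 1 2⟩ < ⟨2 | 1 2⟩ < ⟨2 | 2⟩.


9 minimal non-faces of Δ(Σ) (on 8 rays):

  P={1,7}:  v_{1} + v_{7} = v_{0} + v_{4} ; sig = ⟨2 | 1 1⟩
  P={3,6}:  v_{3} + v_{6} = v_{2} + v_{7} ; sig = ⟨2 | 1 1⟩
  P={3,7}:  v_{3} + v_{7} = v_{2} + v_{5} ; sig = ⟨2 | 1 1⟩
  P={1,6}:  v_{1} + v_{6} = 2·v_{0} + v_{2} + 2·v_{4} ; sig = ⟨2 | 1 2 2⟩
  P={5,6}:  v_{5} + v_{6} = 2·v_{7} ; sig = ⟨2 | 2⟩
  P={0,3,4}:  v_{0} + v_{3} + v_{4} = 0 ; sig = ⟨3 | 0⟩
  P={1,2,5}:  v_{1} + v_{2} + v_{5} = 0 ; sig = ⟨3 | 0⟩
  P={0,2,4,5}:  v_{0} + v_{2} + v_{4} + v_{5} = v_{7} ; sig = ⟨4 | 1⟩
  P={0,2,4,7}:  v_{0} + v_{2} + v_{4} + v_{7} = v_{6} ; sig = ⟨4 | 1⟩

Hence PRS(X_Σ) =
    |P|=2: 5 collections, coeffs (1,1), (1,1), (1,1), (1,2,2), (2)
    |P|=3: 2 collections, coeffs (), ()
    |P|=4: 2 collections, coeffs (1), (1)


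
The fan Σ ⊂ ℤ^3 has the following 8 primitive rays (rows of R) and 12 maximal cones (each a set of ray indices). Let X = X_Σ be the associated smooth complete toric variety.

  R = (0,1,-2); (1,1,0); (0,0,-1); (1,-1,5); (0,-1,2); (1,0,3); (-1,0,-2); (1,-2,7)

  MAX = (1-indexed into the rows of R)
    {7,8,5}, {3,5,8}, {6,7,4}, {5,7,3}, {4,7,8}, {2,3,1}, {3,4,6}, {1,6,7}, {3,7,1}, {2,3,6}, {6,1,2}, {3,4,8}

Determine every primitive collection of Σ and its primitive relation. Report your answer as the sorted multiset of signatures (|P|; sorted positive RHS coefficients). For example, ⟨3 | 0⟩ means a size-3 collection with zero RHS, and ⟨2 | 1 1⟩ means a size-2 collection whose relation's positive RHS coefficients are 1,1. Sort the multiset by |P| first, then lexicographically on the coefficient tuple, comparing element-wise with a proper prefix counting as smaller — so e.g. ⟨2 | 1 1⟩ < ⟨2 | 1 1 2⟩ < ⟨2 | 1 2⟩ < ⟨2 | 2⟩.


14 collections generate NE(X_Σ); each relation:

  {1,5}:  v_{1} + v_{5} = 0  ⟹  sig = ⟨2 | 0⟩
  {1,4}:  v_{1} + v_{4} = v_{6}  ⟹  sig = ⟨2 | 1⟩
  {1,8}:  v_{1} + v_{8} = v_{4}  ⟹  sig = ⟨2 | 1⟩
  {2,7}:  v_{2} + v_{7} = v_{1}  ⟹  sig = ⟨2 | 1⟩
  {4,5}:  v_{4} + v_{5} = v_{8}  ⟹  sig = ⟨2 | 1⟩
  {5,6}:  v_{5} + v_{6} = v_{4}  ⟹  sig = ⟨2 | 1⟩
  {2,5}:  v_{2} + v_{5} = v_{3} + v_{6}  ⟹  sig = ⟨2 | 1 1⟩
  {2,8}:  v_{2} + v_{8} = v_{3} + v_{4} + v_{6}  ⟹  sig = ⟨2 | 1 1 1⟩
  {2,4}:  v_{2} + v_{4} = v_{3} + 2·v_{6}  ⟹  sig = ⟨2 | 1 2⟩
  {6,8}:  v_{6} + v_{8} = 2·v_{4}  ⟹  sig = ⟨2 | 2⟩
  {3,6,7}:  v_{3} + v_{6} + v_{7} = 0  ⟹  sig = ⟨3 | 0⟩
  {1,3,6}:  v_{1} + v_{3} + v_{6} = v_{2}  ⟹  sig = ⟨3 | 1⟩
  {3,4,7}:  v_{3} + v_{4} + v_{7} = v_{5}  ⟹  sig = ⟨3 | 1⟩
  {3,7,8}:  v_{3} + v_{7} + v_{8} = 2·v_{5}  ⟹  sig = ⟨3 | 2⟩

Hence PRS(X_Σ) =
[⟨2 | 0⟩, ⟨2 | 1⟩, ⟨2 | 1⟩, ⟨2 | 1⟩, ⟨2 | 1⟩, ⟨2 | 1⟩, ⟨2 | 1 1⟩, ⟨2 | 1 1 1⟩, ⟨2 | 1 2⟩, ⟨2 | 2⟩, ⟨3 | 0⟩, ⟨3 | 1⟩, ⟨3 | 1⟩, ⟨3 | 2⟩]


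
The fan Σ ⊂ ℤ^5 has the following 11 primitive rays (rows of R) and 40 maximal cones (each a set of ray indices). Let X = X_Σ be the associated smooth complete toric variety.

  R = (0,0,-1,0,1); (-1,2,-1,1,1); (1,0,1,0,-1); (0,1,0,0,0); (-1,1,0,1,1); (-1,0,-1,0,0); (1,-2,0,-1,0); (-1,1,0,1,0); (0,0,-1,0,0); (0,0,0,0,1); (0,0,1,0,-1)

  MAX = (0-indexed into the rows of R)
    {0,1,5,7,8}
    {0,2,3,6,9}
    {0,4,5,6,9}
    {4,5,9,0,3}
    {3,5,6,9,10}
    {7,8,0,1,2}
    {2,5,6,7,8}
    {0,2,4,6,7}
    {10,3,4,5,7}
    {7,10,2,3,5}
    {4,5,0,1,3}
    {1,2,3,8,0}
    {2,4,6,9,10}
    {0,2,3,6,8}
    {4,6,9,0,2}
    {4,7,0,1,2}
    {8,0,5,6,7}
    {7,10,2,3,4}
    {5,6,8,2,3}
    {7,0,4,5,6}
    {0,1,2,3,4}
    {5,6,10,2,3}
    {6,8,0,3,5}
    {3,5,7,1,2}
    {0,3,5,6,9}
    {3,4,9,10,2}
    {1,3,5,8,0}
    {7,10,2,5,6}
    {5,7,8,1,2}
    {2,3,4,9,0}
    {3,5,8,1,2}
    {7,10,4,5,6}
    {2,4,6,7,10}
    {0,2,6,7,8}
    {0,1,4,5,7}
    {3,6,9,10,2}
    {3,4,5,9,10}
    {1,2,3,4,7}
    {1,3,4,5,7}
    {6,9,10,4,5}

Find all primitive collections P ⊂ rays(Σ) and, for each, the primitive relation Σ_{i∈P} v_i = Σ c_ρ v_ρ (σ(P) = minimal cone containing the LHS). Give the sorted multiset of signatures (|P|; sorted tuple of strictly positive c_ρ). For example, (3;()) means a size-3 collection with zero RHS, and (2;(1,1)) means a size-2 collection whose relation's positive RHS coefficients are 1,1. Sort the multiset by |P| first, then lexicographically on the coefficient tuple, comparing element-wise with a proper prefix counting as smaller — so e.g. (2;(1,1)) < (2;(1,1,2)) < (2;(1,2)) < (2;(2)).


15 minimal non-faces of Δ(Σ) (on 11 rays):

  {0,10}:  v_{0} + v_{10} = 0  →  sig = (2;())
  {1,6}:  v_{1} + v_{6} = v_{0}  →  sig = (2;(1))
  {7,9}:  v_{7} + v_{9} = v_{4}  →  sig = (2;(1))
  {8,9}:  v_{8} + v_{9} = v_{0}  →  sig = (2;(1))
  {1,10}:  v_{1} + v_{10} = v_{3} + v_{7}  →  sig = (2;(1,1))
  {4,8}:  v_{4} + v_{8} = v_{0} + v_{7}  →  sig = (2;(1,1))
  {8,10}:  v_{8} + v_{10} = v_{2} + v_{5}  →  sig = (2;(1,1))
  {1,9}:  v_{1} + v_{9} = v_{0} + v_{3} + v_{4}  →  sig = (2;(1,1,1))
  {2,5,9}:  v_{2} + v_{5} + v_{9} = 0  →  sig = (3;())
  {3,6,7}:  v_{3} + v_{6} + v_{7} = 0  →  sig = (3;())
  {0,2,5}:  v_{0} + v_{2} + v_{5} = v_{8}  →  sig = (3;(1))
  {0,3,7}:  v_{0} + v_{3} + v_{7} = v_{1}  →  sig = (3;(1))
  {2,4,5}:  v_{2} + v_{4} + v_{5} = v_{7}  →  sig = (3;(1))
  {3,4,6}:  v_{3} + v_{4} + v_{6} = v_{9}  →  sig = (3;(1))
  {3,7,8}:  v_{3} + v_{7} + v_{8} = v_{1} + v_{2} + v_{5}  →  sig = (3;(1,1,1))

Signatures (|P|; sorted positive RHS coefficients), sorted:
    |P|=2: 8 collections, coeffs (), (1), (1), (1), (1,1), (1,1), (1,1), (1,1,1)
    |P|=3: 7 collections, coeffs (), (), (1), (1), (1), (1), (1,1,1)


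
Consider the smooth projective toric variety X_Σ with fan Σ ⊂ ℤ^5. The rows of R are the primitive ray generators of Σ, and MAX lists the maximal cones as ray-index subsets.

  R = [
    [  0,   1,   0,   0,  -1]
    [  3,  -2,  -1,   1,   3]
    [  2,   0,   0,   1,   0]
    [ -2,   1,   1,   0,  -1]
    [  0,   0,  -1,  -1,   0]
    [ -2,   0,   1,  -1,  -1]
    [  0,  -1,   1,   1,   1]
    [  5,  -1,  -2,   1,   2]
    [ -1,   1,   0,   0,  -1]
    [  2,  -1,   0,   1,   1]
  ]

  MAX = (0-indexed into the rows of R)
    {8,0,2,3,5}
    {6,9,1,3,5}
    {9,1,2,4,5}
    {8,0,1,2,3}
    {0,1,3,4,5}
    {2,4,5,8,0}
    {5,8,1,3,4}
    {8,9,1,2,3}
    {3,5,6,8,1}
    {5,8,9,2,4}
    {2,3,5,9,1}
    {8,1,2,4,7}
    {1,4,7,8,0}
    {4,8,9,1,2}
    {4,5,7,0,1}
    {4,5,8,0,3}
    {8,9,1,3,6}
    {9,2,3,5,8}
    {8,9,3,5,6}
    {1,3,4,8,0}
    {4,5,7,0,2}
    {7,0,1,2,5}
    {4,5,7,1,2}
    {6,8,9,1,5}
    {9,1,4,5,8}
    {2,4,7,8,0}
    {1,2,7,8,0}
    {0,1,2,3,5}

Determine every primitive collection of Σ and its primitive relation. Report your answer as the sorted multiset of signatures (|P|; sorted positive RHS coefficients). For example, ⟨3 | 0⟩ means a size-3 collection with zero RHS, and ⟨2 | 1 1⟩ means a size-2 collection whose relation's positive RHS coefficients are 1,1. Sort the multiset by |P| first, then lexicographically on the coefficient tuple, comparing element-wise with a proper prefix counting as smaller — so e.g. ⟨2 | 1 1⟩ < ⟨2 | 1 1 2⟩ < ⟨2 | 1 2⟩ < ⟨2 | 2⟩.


14 minimal non-faces of Δ(Σ) (on 10 rays):

  P={0,9}:  v_{0} + v_{9} = v_{2}  so sig = ⟨2 | 1⟩
  P={0,6}:  v_{0} + v_{6} = v_{3} + v_{9}  so sig = ⟨2 | 1 1⟩
  P={6,7}:  v_{6} + v_{7} = v_{1} + v_{2}  so sig = ⟨2 | 1 1⟩
  P={4,6}:  v_{4} + v_{6} = v_{1} + v_{5} + v_{8}  so sig = ⟨2 | 1 1 1⟩
  P={7,9}:  v_{7} + v_{9} = v_{1} + 2·v_{2} + v_{4}  so sig = ⟨2 | 1 1 2⟩
  P={2,6}:  v_{2} + v_{6} = v_{3} + 2·v_{9}  so sig = ⟨2 | 1 2⟩
  P={3,7}:  v_{3} + v_{7} = 2·v_{0} + v_{1}  so sig = ⟨2 | 1 2⟩
  P={3,4,9}:  v_{3} + v_{4} + v_{9} = 0  so sig = ⟨3 | 0⟩
  P={2,3,4}:  v_{2} + v_{3} + v_{4} = v_{0}  so sig = ⟨3 | 1⟩
  P={5,7,8}:  v_{5} + v_{7} + v_{8} = v_{2} + v_{4}  so sig = ⟨3 | 1 1⟩
  P={0,1,5,8}:  v_{0} + v_{1} + v_{5} + v_{8} = 0  so sig = ⟨4 | 0⟩
  P={0,1,2,4}:  v_{0} + v_{1} + v_{2} + v_{4} = v_{7}  so sig = ⟨4 | 1⟩
  P={1,2,5,8}:  v_{1} + v_{2} + v_{5} + v_{8} = v_{9}  so sig = ⟨4 | 1⟩
  P={1,3,5,8,9}:  v_{1} + v_{3} + v_{5} + v_{8} + v_{9} = v_{6}  so sig = ⟨5 | 1⟩

Hence PRS(X_Σ) =
{ ⟨2 | 1⟩,  ⟨2 | 1 1⟩ ×2,  ⟨2 | 1 1 1⟩,  ⟨2 | 1 1 2⟩,  ⟨2 | 1 2⟩ ×2,  ⟨3 | 0⟩,  ⟨3 | 1⟩,  ⟨3 | 1 1⟩,  ⟨4 | 0⟩,  ⟨4 | 1⟩ ×2,  ⟨5 | 1⟩ }


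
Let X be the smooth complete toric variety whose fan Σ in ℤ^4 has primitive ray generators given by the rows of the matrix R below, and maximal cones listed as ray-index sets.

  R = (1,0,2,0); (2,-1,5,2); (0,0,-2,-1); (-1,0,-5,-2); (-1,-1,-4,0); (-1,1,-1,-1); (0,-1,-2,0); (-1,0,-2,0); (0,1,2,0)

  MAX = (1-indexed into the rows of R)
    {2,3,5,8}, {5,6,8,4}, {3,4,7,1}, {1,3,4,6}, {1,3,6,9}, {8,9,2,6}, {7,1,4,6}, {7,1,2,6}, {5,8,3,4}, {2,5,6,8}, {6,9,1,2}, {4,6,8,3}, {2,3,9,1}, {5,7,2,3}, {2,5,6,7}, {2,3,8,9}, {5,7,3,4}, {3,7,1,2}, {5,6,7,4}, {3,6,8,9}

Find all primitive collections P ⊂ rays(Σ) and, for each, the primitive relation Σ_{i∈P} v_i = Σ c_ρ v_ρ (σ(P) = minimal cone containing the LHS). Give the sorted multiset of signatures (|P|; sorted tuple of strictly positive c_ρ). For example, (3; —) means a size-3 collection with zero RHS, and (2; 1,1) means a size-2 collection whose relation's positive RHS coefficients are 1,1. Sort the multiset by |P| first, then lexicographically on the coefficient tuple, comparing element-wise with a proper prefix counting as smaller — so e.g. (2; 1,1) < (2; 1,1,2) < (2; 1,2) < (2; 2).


Primitive collections (10):

  P = {1,8}:  v_{1} + v_{8} = 0  so sig = (2; —)
  P = {7,9}:  v_{7} + v_{9} = 0  so sig = (2; —)
  P = {1,5}:  v_{1} + v_{5} = v_{7}  so sig = (2; 1)
  P = {5,9}:  v_{5} + v_{9} = v_{8}  so sig = (2; 1)
  P = {7,8}:  v_{7} + v_{8} = v_{5}  so sig = (2; 1)
  P = {2,4}:  v_{2} + v_{4} = v_{1} + v_{7}  so sig = (2; 1,1)
  P = {4,9}:  v_{4} + v_{9} = v_{3} + v_{6}  so sig = (2; 1,1)
  P = {2,3,6}:  v_{2} + v_{3} + v_{6} = v_{1}  so sig = (3; 1)
  P = {3,6,7}:  v_{3} + v_{6} + v_{7} = v_{4}  so sig = (3; 1)
  P = {3,5,6}:  v_{3} + v_{5} + v_{6} = v_{4} + v_{8}  so sig = (3; 1,1)

so the primitive-relation signature multiset is
[(2; —), (2; —), (2; 1), (2; 1), (2; 1), (2; 1,1), (2; 1,1), (3; 1), (3; 1), (3; 1,1)]


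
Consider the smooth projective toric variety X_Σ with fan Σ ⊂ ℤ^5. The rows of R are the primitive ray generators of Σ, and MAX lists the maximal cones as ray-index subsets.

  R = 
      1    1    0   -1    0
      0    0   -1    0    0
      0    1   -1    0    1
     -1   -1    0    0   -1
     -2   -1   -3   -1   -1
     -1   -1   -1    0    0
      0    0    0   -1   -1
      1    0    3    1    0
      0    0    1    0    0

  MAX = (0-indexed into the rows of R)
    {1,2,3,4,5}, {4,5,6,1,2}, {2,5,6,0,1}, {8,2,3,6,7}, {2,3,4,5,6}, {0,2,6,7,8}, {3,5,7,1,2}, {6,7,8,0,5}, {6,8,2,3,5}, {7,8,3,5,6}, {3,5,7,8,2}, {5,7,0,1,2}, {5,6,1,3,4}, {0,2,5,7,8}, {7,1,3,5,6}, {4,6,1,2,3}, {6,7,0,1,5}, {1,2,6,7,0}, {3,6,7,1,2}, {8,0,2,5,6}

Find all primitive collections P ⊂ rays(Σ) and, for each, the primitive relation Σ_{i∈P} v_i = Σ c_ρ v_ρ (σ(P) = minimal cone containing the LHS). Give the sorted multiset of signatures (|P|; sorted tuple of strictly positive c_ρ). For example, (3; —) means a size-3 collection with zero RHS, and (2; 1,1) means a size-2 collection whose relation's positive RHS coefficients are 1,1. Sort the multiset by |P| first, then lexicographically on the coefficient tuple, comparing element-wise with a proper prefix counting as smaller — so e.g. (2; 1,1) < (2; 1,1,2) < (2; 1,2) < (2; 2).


The 7 primitive collections of Σ (r=9, n=5):

  P = {1,8}:  v_{1} + v_{8} = 0  →  sig = (2; —)
  P = {0,3}:  v_{0} + v_{3} = v_{6}  →  sig = (2; 1)
  P = {4,7}:  v_{4} + v_{7} = v_{3}  →  sig = (2; 1)
  P = {4,8}:  v_{4} + v_{8} = v_{2} + v_{3} + v_{5} + v_{6}  →  sig = (2; 1,1,1,1)
  P = {0,4}:  v_{0} + v_{4} = v_{1} + v_{2} + v_{5} + 2·v_{6}  →  sig = (2; 1,1,1,2)
  P = {2,5,6,7}:  v_{2} + v_{5} + v_{6} + v_{7} = v_{8}  →  sig = (4; 1)
  P = {1,2,3,5,6}:  v_{1} + v_{2} + v_{3} + v_{5} + v_{6} = v_{4}  →  sig = (5; 1)

Hence PRS(X_Σ) =
{ (2; —),  (2; 1) ×2,  (2; 1,1,1,1),  (2; 1,1,1,2),  (4; 1),  (5; 1) }


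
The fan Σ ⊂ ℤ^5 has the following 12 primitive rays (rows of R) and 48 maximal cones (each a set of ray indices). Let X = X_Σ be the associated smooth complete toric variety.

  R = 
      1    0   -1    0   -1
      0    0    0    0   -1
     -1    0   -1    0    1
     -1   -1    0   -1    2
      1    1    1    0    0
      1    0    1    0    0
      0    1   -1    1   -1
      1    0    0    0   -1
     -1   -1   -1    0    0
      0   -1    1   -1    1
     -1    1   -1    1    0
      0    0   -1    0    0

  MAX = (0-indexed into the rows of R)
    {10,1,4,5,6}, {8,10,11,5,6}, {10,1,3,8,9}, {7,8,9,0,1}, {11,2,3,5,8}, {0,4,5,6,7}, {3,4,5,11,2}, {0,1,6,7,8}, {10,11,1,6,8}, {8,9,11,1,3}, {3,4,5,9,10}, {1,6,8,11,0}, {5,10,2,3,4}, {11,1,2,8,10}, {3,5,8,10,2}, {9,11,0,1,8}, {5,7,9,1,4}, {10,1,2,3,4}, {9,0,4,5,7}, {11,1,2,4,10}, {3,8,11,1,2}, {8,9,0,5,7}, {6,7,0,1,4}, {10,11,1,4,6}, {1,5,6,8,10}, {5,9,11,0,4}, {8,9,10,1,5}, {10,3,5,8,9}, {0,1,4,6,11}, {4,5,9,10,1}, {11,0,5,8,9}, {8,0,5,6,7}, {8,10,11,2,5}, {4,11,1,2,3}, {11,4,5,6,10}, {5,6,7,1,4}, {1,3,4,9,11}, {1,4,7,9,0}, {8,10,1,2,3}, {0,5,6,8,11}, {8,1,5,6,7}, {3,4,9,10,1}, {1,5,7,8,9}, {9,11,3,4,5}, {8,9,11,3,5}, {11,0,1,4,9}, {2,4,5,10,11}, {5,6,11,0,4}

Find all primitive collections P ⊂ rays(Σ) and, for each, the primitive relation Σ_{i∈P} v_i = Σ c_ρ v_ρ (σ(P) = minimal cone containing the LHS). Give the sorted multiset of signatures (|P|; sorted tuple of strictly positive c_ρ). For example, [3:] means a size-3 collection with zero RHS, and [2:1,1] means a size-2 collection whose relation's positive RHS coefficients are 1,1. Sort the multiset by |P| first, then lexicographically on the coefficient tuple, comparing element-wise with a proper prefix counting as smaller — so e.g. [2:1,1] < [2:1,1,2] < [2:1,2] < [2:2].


Minimal non-faces — 18 found among 12 rays, 48 max cones:

  P = {4,8}:  v_{4} + v_{8} = 0  ⇒ sig = [2:]
  P = {6,9}:  v_{6} + v_{9} = 0  ⇒ sig = [2:]
  P = {2,7}:  v_{2} + v_{7} = v_{11}  ⇒ sig = [2:1]
  P = {2,9}:  v_{2} + v_{9} = v_{3}  ⇒ sig = [2:1]
  P = {3,6}:  v_{3} + v_{6} = v_{2}  ⇒ sig = [2:1]
  P = {7,10}:  v_{7} + v_{10} = v_{6}  ⇒ sig = [2:1]
  P = {7,11}:  v_{7} + v_{11} = v_{0}  ⇒ sig = [2:1]
  P = {0,10}:  v_{0} + v_{10} = v_{6} + v_{11}  ⇒ sig = [2:1,1]
  P = {2,6}:  v_{2} + v_{6} = v_{10} + v_{11}  ⇒ sig = [2:1,1]
  P = {3,7}:  v_{3} + v_{7} = v_{9} + v_{11}  ⇒ sig = [2:1,1]
  P = {0,3}:  v_{0} + v_{3} = v_{9} + 2·v_{11}  ⇒ sig = [2:1,2]
  P = {0,2}:  v_{0} + v_{2} = 2·v_{11}  ⇒ sig = [2:2]
  P = {1,2,5}:  v_{1} + v_{2} + v_{5} = 0  ⇒ sig = [3:]
  P = {1,3,5}:  v_{1} + v_{3} + v_{5} = v_{9}  ⇒ sig = [3:1]
  P = {1,5,11}:  v_{1} + v_{5} + v_{11} = v_{7}  ⇒ sig = [3:1]
  P = {9,10,11}:  v_{9} + v_{10} + v_{11} = v_{2}  ⇒ sig = [3:1]
  P = {0,1,5}:  v_{0} + v_{1} + v_{5} = 2·v_{7}  ⇒ sig = [3:2]
  P = {3,10,11}:  v_{3} + v_{10} + v_{11} = 2·v_{2}  ⇒ sig = [3:2]

Hence PRS(X_Σ) =
{ [2:] ×2,  [2:1] ×5,  [2:1,1] ×3,  [2:1,2],  [2:2],  [3:],  [3:1] ×3,  [3:2] ×2 }


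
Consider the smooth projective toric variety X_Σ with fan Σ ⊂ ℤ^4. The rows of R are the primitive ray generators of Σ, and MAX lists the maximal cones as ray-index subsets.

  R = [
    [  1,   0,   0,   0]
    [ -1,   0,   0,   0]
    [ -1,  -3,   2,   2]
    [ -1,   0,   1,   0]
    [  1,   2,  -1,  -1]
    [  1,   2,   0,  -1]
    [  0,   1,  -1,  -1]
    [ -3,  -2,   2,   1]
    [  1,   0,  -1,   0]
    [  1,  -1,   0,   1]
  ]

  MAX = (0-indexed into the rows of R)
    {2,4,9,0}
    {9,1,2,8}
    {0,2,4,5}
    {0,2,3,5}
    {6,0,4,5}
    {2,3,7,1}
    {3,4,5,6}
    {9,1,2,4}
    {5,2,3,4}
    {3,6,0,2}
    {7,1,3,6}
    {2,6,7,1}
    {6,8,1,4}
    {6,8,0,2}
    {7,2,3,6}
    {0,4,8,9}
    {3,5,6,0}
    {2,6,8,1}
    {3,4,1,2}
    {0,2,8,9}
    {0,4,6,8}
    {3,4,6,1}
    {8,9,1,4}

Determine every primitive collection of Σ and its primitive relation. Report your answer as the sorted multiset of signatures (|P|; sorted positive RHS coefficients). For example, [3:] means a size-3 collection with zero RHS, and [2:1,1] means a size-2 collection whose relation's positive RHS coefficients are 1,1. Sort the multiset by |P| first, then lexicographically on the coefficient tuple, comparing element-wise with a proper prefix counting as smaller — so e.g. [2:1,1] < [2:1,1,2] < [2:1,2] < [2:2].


Σ has 17 primitive collections:

  {0,1}:  v_{0} + v_{1} = 0  →  sig = [2:]
  {3,8}:  v_{3} + v_{8} = 0  →  sig = [2:]
  {6,9}:  v_{6} + v_{9} = v_{8}  →  sig = [2:1]
  {1,5}:  v_{1} + v_{5} = v_{3} + v_{4}  →  sig = [2:1,1]
  {3,9}:  v_{3} + v_{9} = v_{2} + v_{4}  →  sig = [2:1,1]
  {4,7}:  v_{4} + v_{7} = v_{1} + v_{3}  →  sig = [2:1,1]
  {5,8}:  v_{5} + v_{8} = v_{0} + v_{4}  →  sig = [2:1,1]
  {7,9}:  v_{7} + v_{9} = v_{1} + v_{2}  →  sig = [2:1,1]
  {0,7}:  v_{0} + v_{7} = v_{2} + v_{3} + v_{6}  →  sig = [2:1,1,1]
  {7,8}:  v_{7} + v_{8} = v_{1} + v_{2} + v_{6}  →  sig = [2:1,1,1]
  {5,9}:  v_{5} + v_{9} = v_{0} + v_{2} + 2·v_{4}  →  sig = [2:1,1,2]
  {5,7}:  v_{5} + v_{7} = 2·v_{3}  →  sig = [2:2]
  {2,4,6}:  v_{2} + v_{4} + v_{6} = 0  →  sig = [3:]
  {0,3,4}:  v_{0} + v_{3} + v_{4} = v_{5}  →  sig = [3:1]
  {2,4,8}:  v_{2} + v_{4} + v_{8} = v_{9}  →  sig = [3:1]
  {2,5,6}:  v_{2} + v_{5} + v_{6} = v_{0} + v_{3}  →  sig = [3:1,1]
  {1,2,3,6}:  v_{1} + v_{2} + v_{3} + v_{6} = v_{7}  →  sig = [4:1]

so the primitive-relation signature multiset is
{ [2:] ×2,  [2:1],  [2:1,1] ×5,  [2:1,1,1] ×2,  [2:1,1,2],  [2:2],  [3:],  [3:1] ×2,  [3:1,1],  [4:1] }


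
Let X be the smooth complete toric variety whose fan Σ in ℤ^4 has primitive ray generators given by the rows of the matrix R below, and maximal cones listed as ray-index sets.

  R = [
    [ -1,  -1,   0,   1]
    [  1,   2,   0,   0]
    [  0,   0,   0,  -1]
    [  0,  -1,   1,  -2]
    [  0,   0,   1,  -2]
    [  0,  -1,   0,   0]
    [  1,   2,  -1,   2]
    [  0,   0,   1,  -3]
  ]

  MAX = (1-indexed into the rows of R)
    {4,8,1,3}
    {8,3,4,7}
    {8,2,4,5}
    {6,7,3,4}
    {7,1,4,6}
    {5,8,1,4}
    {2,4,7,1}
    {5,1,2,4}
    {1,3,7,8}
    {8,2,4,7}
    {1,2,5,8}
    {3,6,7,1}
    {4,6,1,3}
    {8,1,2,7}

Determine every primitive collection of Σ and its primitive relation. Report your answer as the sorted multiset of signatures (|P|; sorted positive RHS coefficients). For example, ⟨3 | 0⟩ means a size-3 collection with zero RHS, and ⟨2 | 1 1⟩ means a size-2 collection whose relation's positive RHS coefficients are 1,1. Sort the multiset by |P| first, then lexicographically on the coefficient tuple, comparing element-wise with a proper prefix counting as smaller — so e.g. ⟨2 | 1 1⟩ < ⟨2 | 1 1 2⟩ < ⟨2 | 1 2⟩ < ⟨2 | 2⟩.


Minimal non-faces — 9 found among 8 rays, 14 max cones:

  • {3,5}:  v_{3} + v_{5} = v_{8}  →  sig = ⟨2 | 1⟩
  • {5,6}:  v_{5} + v_{6} = v_{4}  →  sig = ⟨2 | 1⟩
  • {5,7}:  v_{5} + v_{7} = v_{2}  →  sig = ⟨2 | 1⟩
  • {2,3}:  v_{2} + v_{3} = v_{7} + v_{8}  →  sig = ⟨2 | 1 1⟩
  • {2,6}:  v_{2} + v_{6} = v_{4} + v_{7}  →  sig = ⟨2 | 1 1⟩
  • {6,8}:  v_{6} + v_{8} = v_{3} + v_{4}  →  sig = ⟨2 | 1 1⟩
  • {1,3,4,7}:  v_{1} + v_{3} + v_{4} + v_{7} = 0  →  sig = ⟨4 | 0⟩
  • {1,4,7,8}:  v_{1} + v_{4} + v_{7} + v_{8} = v_{5}  →  sig = ⟨4 | 1⟩
  • {1,2,4,8}:  v_{1} + v_{2} + v_{4} + v_{8} = 2·v_{5}  →  sig = ⟨4 | 2⟩

so the primitive-relation signature multiset is
[⟨2 | 1⟩, ⟨2 | 1⟩, ⟨2 | 1⟩, ⟨2 | 1 1⟩, ⟨2 | 1 1⟩, ⟨2 | 1 1⟩, ⟨4 | 0⟩, ⟨4 | 1⟩, ⟨4 | 2⟩]


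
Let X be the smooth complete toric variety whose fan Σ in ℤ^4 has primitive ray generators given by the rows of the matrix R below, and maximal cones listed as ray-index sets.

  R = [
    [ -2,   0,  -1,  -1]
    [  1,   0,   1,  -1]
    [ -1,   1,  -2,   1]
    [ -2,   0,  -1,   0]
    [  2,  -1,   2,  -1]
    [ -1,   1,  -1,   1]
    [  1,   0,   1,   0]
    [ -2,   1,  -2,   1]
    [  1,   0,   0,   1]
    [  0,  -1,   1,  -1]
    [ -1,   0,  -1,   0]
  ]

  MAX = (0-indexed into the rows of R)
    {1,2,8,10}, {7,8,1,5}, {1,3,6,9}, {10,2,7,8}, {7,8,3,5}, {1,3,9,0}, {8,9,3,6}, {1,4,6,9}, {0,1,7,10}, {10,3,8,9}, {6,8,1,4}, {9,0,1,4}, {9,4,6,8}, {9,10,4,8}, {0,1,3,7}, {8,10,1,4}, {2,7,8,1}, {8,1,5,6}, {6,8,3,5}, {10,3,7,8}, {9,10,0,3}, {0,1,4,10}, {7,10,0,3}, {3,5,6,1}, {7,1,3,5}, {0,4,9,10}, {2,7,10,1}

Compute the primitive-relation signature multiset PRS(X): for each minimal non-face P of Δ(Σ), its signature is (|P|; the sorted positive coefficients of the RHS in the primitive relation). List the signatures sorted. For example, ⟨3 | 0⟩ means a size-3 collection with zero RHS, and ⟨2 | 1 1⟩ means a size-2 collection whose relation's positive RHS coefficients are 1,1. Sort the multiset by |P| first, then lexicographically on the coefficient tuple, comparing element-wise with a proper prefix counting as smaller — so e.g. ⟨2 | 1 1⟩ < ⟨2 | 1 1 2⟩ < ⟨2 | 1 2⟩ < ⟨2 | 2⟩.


Minimal non-faces — 22 found among 11 rays, 27 max cones:

  {4,7}:  v_{4} + v_{7} = 0 ; sig = ⟨2 | 0⟩
  {6,10}:  v_{6} + v_{10} = 0 ; sig = ⟨2 | 0⟩
  {0,8}:  v_{0} + v_{8} = v_{10} ; sig = ⟨2 | 1⟩
  {2,9}:  v_{2} + v_{9} = v_{10} ; sig = ⟨2 | 1⟩
  {3,4}:  v_{3} + v_{4} = v_{9} ; sig = ⟨2 | 1⟩
  {4,5}:  v_{4} + v_{5} = v_{6} ; sig = ⟨2 | 1⟩
  {5,10}:  v_{5} + v_{10} = v_{7} ; sig = ⟨2 | 1⟩
  {6,7}:  v_{6} + v_{7} = v_{5} ; sig = ⟨2 | 1⟩
  {7,9}:  v_{7} + v_{9} = v_{3} ; sig = ⟨2 | 1⟩
  {0,6}:  v_{0} + v_{6} = v_{1} + v_{3} ; sig = ⟨2 | 1 1⟩
  {2,3}:  v_{2} + v_{3} = v_{7} + v_{10} ; sig = ⟨2 | 1 1⟩
  {5,9}:  v_{5} + v_{9} = v_{3} + v_{6} ; sig = ⟨2 | 1 1⟩
  {0,5}:  v_{0} + v_{5} = v_{1} + v_{3} + v_{7} ; sig = ⟨2 | 1 1 1⟩
  {2,4}:  v_{2} + v_{4} = v_{1} + v_{8} + v_{10} ; sig = ⟨2 | 1 1 1⟩
  {2,6}:  v_{2} + v_{6} = v_{1} + v_{7} + v_{8} ; sig = ⟨2 | 1 1 1⟩
  {0,2}:  v_{0} + v_{2} = v_{1} + v_{7} + 2·v_{10} ; sig = ⟨2 | 1 1 2⟩
  {2,5}:  v_{2} + v_{5} = v_{1} + 2·v_{7} + v_{8} ; sig = ⟨2 | 1 1 2⟩
  {1,3,8}:  v_{1} + v_{3} + v_{8} = 0 ; sig = ⟨3 | 0⟩
  {1,3,10}:  v_{1} + v_{3} + v_{10} = v_{0} ; sig = ⟨3 | 1⟩
  {1,8,9}:  v_{1} + v_{8} + v_{9} = v_{4} ; sig = ⟨3 | 1⟩
  {1,9,10}:  v_{1} + v_{9} + v_{10} = v_{0} + v_{4} ; sig = ⟨3 | 1 1⟩
  {1,7,8,10}:  v_{1} + v_{7} + v_{8} + v_{10} = v_{2} ; sig = ⟨4 | 1⟩

Hence PRS(X_Σ) =
    |P|=2: 17 collections, coeffs (), (), (1), (1), (1), (1), (1), (1), (1), (1,1), (1,1), (1,1), (1,1,1), (1,1,1), (1,1,1), (1,1,2), (1,1,2)
    |P|=3: 4 collections, coeffs (), (1), (1), (1,1)
    |P|=4: 1 collection, coeffs (1)


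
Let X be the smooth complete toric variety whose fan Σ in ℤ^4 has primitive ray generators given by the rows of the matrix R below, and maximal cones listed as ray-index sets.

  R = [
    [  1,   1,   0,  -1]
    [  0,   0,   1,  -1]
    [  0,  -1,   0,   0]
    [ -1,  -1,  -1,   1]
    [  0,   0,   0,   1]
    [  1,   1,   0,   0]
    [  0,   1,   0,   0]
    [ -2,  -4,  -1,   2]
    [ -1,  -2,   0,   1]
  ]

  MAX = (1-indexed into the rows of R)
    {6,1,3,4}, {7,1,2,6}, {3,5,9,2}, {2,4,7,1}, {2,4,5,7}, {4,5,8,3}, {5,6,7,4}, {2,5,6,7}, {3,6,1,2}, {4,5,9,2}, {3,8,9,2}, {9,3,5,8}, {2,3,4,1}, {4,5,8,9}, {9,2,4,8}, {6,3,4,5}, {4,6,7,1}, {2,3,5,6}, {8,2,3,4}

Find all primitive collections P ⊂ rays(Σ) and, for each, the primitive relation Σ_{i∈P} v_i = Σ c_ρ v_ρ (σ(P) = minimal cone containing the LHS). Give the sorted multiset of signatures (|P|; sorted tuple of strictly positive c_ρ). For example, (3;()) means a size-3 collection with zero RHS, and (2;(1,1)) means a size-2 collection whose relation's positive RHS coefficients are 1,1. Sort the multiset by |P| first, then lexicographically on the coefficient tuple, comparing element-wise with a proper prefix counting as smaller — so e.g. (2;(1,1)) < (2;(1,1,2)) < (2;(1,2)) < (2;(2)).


The 12 primitive collections of Σ (r=9, n=4):

  P = {3,7}:  v_{3} + v_{7} = 0  so sig = (2;())
  P = {1,5}:  v_{1} + v_{5} = v_{6}  so sig = (2;(1))
  P = {1,9}:  v_{1} + v_{9} = v_{3}  so sig = (2;(1))
  P = {6,9}:  v_{6} + v_{9} = v_{3} + v_{5}  so sig = (2;(1,1))
  P = {7,8}:  v_{7} + v_{8} = v_{4} + v_{9}  so sig = (2;(1,1))
  P = {7,9}:  v_{7} + v_{9} = v_{2} + v_{4} + v_{5}  so sig = (2;(1,1,1))
  P = {6,8}:  v_{6} + v_{8} = 2·v_{3} + v_{4} + v_{5}  so sig = (2;(1,1,2))
  P = {1,8}:  v_{1} + v_{8} = 2·v_{3} + v_{4}  so sig = (2;(1,2))
  P = {2,4,6}:  v_{2} + v_{4} + v_{6} = 0  so sig = (3;())
  P = {3,4,9}:  v_{3} + v_{4} + v_{9} = v_{8}  so sig = (3;(1))
  P = {2,5,8}:  v_{2} + v_{5} + v_{8} = 2·v_{9}  so sig = (3;(2))
  P = {2,3,4,5}:  v_{2} + v_{3} + v_{4} + v_{5} = v_{9}  so sig = (4;(1))

Hence PRS(X_Σ) =
    |P|=2: 8 collections, coeffs (), (1), (1), (1,1), (1,1), (1,1,1), (1,1,2), (1,2)
    |P|=3: 3 collections, coeffs (), (1), (2)
    |P|=4: 1 collection, coeffs (1)


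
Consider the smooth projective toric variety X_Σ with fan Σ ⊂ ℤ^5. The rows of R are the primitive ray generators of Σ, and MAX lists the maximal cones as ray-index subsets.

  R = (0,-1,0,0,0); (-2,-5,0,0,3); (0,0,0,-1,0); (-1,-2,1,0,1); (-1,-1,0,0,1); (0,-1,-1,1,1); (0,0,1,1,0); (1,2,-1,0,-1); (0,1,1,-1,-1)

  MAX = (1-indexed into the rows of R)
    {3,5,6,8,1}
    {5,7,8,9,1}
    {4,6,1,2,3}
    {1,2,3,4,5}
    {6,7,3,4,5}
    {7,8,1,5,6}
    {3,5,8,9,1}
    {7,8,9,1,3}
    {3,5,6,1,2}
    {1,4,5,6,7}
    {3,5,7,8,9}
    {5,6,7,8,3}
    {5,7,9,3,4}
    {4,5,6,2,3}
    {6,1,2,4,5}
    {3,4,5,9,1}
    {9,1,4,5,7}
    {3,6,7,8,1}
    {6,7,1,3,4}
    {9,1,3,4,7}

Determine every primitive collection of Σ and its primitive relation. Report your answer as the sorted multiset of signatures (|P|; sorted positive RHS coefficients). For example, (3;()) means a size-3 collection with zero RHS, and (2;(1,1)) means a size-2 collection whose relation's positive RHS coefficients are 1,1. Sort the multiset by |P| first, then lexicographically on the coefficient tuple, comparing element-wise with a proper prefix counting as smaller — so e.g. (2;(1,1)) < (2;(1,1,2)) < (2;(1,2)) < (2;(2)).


7 collections generate NE(X_Σ); each relation:

  P={4,8}:  v_{4} + v_{8} = 0  ⇒ sig = (2;())
  P={6,9}:  v_{6} + v_{9} = 0  ⇒ sig = (2;())
  P={2,8}:  v_{2} + v_{8} = v_{1} + v_{3} + v_{5} + v_{6}  ⇒ sig = (2;(1,1,1,1))
  P={2,9}:  v_{2} + v_{9} = v_{1} + v_{3} + v_{4} + v_{5}  ⇒ sig = (2;(1,1,1,1))
  P={2,7}:  v_{2} + v_{7} = 2·v_{4} + v_{6}  ⇒ sig = (2;(1,2))
  P={1,3,5,7}:  v_{1} + v_{3} + v_{5} + v_{7} = v_{4}  ⇒ sig = (4;(1))
  P={1,3,4,5,6}:  v_{1} + v_{3} + v_{4} + v_{5} + v_{6} = v_{2}  ⇒ sig = (5;(1))

Hence PRS(X_Σ) =
{ (2;()) ×2,  (2;(1,1,1,1)) ×2,  (2;(1,2)),  (4;(1)),  (5;(1)) }


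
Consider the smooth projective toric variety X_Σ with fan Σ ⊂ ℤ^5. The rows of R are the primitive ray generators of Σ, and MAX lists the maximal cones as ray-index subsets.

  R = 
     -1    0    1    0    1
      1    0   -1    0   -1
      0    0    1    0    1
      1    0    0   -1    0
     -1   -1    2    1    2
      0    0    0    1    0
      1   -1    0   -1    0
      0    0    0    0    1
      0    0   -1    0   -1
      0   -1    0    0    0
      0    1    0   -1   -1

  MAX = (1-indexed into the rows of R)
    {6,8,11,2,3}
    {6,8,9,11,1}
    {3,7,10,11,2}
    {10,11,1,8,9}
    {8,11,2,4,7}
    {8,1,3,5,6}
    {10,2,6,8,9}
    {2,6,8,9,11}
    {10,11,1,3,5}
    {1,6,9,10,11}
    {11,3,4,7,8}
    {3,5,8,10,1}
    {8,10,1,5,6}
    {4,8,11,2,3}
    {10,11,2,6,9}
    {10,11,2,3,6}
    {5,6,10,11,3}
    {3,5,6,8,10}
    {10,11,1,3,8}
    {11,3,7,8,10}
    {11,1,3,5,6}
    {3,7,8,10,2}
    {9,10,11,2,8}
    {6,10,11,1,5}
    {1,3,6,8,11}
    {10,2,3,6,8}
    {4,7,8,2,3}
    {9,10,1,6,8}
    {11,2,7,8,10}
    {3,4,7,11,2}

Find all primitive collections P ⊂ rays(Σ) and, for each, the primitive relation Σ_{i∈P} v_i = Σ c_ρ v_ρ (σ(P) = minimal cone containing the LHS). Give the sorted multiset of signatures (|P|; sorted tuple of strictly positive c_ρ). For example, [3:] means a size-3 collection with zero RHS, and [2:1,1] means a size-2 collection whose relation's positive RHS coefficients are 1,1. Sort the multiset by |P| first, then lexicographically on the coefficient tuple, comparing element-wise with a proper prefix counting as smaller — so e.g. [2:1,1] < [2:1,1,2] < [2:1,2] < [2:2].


Σ has 18 primitive collections:

  {1,2}:  v_{1} + v_{2} = 0  →  sig = [2:]
  {3,9}:  v_{3} + v_{9} = 0  →  sig = [2:]
  {4,10}:  v_{4} + v_{10} = v_{7}  →  sig = [2:1]
  {4,6}:  v_{4} + v_{6} = v_{2} + v_{3}  →  sig = [2:1,1]
  {2,5}:  v_{2} + v_{5} = v_{3} + v_{6} + v_{10}  →  sig = [2:1,1,1]
  {5,9}:  v_{5} + v_{9} = v_{1} + v_{6} + v_{10}  →  sig = [2:1,1,1]
  {6,7}:  v_{6} + v_{7} = v_{2} + v_{3} + v_{10}  →  sig = [2:1,1,1]
  {1,4}:  v_{1} + v_{4} = v_{3} + v_{8} + v_{10} + v_{11}  →  sig = [2:1,1,1,1]
  {4,9}:  v_{4} + v_{9} = v_{2} + v_{8} + v_{10} + v_{11}  →  sig = [2:1,1,1,1]
  {1,7}:  v_{1} + v_{7} = v_{3} + v_{8} + 2·v_{10} + v_{11}  →  sig = [2:1,1,1,2]
  {7,9}:  v_{7} + v_{9} = v_{2} + v_{8} + 2·v_{10} + v_{11}  →  sig = [2:1,1,1,2]
  {4,5}:  v_{4} + v_{5} = 2·v_{3} + v_{10}  →  sig = [2:1,2]
  {5,7}:  v_{5} + v_{7} = 2·v_{3} + 2·v_{10}  →  sig = [2:2,2]
  {5,8,11}:  v_{5} + v_{8} + v_{11} = v_{1} + v_{3}  →  sig = [3:1,1]
  {6,8,10,11}:  v_{6} + v_{8} + v_{10} + v_{11} = 0  →  sig = [4:]
  {1,3,6,10}:  v_{1} + v_{3} + v_{6} + v_{10} = v_{5}  →  sig = [4:1]
  {2,3,8,10,11}:  v_{2} + v_{3} + v_{8} + v_{10} + v_{11} = v_{4}  →  sig = [5:1]
  {2,3,7,8,11}:  v_{2} + v_{3} + v_{7} + v_{8} + v_{11} = 2·v_{4}  →  sig = [5:2]

Sorted signature multiset PRS(X):
    |P|=2: 13 collections, coeffs (), (), (1), (1,1), (1,1,1), (1,1,1), (1,1,1), (1,1,1,1), (1,1,1,1), (1,1,1,2), (1,1,1,2), (1,2), (2,2)
    |P|=3: 1 collection, coeffs (1,1)
    |P|=4: 2 collections, coeffs (), (1)
    |P|=5: 2 collections, coeffs (1), (2)
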